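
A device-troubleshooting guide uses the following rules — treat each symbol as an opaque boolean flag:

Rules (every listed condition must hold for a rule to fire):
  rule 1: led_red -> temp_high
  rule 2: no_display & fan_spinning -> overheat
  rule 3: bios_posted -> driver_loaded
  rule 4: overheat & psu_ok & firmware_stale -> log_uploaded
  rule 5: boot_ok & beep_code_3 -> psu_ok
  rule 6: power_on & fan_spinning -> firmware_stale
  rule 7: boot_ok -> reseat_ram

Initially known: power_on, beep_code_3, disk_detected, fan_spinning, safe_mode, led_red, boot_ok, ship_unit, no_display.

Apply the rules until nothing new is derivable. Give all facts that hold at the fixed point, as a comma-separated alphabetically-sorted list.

beep_code_3, boot_ok, disk_detected, fan_spinning, firmware_stale, led_red, log_uploaded, no_display, overheat, power_on, psu_ok, reseat_ram, safe_mode, ship_unit, temp_high

Round 1 — rule 1, rule 2, rule 5, rule 6, rule 7, derive temp_high, overheat, psu_ok, firmware_stale, reseat_ram.
Round 2 — rule 4, derive log_uploaded.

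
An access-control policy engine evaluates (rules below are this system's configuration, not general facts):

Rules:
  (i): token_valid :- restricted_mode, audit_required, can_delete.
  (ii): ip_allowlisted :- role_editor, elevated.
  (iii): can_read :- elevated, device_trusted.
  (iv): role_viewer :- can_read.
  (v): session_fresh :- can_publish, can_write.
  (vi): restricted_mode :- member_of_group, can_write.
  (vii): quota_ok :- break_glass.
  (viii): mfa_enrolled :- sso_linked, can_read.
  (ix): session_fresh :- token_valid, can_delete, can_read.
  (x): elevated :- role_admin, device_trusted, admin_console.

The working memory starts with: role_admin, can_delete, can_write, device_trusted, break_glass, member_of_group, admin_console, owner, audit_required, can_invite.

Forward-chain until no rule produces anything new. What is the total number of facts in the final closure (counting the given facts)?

Round 1: (vi) [restricted_mode :- member_of_group, can_write.]; (vii) [quota_ok :- break_glass.]; (x) [elevated :- role_admin, device_trusted, admin_console.]. Adds restricted_mode, quota_ok, elevated.
Round 2: (i) [token_valid :- restricted_mode, audit_required, can_delete.]; (iii) [can_read :- elevated, device_trusted.]. Adds token_valid, can_read.
Round 3: (iv) [role_viewer :- can_read.]; (ix) [session_fresh :- token_valid, can_delete, can_read.]. Adds role_viewer, session_fresh.
Closure: {admin_console, audit_required, break_glass, can_delete, can_invite, can_read, can_write, device_trusted, elevated, member_of_group, owner, quota_ok, restricted_mode, role_admin, role_viewer, session_fresh, token_valid} — 17 facts.

17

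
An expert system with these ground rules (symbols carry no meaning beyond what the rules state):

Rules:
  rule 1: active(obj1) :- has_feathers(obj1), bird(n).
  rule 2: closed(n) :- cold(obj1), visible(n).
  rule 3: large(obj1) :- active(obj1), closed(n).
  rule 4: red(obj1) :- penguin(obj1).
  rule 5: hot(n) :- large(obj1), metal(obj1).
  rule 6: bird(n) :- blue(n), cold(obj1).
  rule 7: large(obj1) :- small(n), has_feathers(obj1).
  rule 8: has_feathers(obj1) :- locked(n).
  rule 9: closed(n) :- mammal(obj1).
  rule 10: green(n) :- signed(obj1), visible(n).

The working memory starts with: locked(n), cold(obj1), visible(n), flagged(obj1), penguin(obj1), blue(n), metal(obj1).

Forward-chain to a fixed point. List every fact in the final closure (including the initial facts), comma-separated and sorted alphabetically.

active(obj1), bird(n), blue(n), closed(n), cold(obj1), flagged(obj1), has_feathers(obj1), hot(n), large(obj1), locked(n), metal(obj1), penguin(obj1), red(obj1), visible(n)

Round 1 — rule 2, rule 4, rule 6, rule 8, derive closed(n), red(obj1), bird(n), has_feathers(obj1).
Round 2 — rule 1, derive active(obj1).
Round 3 — rule 3, derive large(obj1).
Round 4 — rule 5, derive hot(n).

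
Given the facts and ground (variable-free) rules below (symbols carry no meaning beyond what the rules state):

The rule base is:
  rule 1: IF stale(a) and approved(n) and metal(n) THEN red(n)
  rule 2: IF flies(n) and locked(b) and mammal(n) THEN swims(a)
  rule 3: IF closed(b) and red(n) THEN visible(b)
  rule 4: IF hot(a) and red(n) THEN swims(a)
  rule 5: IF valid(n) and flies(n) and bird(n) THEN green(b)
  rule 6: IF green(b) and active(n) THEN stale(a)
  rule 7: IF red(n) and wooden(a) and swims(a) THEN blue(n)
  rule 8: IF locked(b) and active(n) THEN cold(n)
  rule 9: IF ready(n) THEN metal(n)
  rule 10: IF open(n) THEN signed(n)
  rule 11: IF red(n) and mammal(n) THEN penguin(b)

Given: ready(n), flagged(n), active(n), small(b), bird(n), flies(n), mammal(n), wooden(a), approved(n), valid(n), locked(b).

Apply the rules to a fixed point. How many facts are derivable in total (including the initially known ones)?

19

Round 1 fires rule 2, rule 5, rule 8, rule 9, giving swims(a), green(b), cold(n), metal(n).
Round 2 fires rule 6, giving stale(a).
Round 3 fires rule 1, giving red(n).
Round 4 fires rule 7, rule 11, giving blue(n), penguin(b).
Closure: {active(n), approved(n), bird(n), blue(n), cold(n), flagged(n), flies(n), green(b), locked(b), mammal(n), metal(n), penguin(b), ready(n), red(n), small(b), stale(a), swims(a), valid(n), wooden(a)} — 19 facts.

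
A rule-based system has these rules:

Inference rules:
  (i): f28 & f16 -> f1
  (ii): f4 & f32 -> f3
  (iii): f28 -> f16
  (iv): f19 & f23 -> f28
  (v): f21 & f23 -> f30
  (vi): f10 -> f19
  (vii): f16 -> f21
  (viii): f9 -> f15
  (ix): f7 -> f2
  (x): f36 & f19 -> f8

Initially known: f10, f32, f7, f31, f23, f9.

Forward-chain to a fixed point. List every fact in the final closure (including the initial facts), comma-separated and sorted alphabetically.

f1, f10, f15, f16, f19, f2, f21, f23, f28, f30, f31, f32, f7, f9

Round 1 — (vi), (viii), (ix), derive f19, f15, f2.
Round 2 — (iv), derive f28.
Round 3 — (iii), derive f16.
Round 4 — (i), (vii), derive f1, f21.
Round 5 — (v), derive f30.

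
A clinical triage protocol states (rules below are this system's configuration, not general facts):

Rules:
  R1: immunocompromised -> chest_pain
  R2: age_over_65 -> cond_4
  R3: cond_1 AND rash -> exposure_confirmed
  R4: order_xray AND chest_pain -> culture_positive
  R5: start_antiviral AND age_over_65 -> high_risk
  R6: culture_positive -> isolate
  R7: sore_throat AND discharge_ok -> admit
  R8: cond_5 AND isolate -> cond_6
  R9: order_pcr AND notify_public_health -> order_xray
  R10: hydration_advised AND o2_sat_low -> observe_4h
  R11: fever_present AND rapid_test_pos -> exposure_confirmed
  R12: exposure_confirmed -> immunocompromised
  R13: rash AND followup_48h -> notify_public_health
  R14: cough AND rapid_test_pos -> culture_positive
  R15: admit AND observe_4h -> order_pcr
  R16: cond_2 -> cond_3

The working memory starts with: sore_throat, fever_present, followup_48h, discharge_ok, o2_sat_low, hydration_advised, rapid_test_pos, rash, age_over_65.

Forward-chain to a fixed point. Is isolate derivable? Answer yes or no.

Round 1 fires R2, R7, R10, R11, R13, giving cond_4, admit, observe_4h, exposure_confirmed, notify_public_health.
Round 2 fires R12, R15, giving immunocompromised, order_pcr.
Round 3 fires R1, R9, giving chest_pain, order_xray.
Round 4 fires R4, giving culture_positive.
Round 5 fires R6, giving isolate.
isolate appears in round 5, so it is derivable.

yes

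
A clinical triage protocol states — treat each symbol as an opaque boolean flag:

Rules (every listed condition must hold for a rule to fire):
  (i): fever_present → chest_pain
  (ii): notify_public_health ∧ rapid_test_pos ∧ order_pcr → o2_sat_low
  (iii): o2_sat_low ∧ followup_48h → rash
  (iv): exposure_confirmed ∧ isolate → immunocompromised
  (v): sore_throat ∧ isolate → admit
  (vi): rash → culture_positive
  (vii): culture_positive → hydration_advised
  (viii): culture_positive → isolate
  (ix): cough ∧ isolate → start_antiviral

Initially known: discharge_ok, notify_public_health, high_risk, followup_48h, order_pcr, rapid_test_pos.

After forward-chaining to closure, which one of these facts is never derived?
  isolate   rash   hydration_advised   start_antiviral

start_antiviral

Round 1: (ii) [notify_public_health ∧ rapid_test_pos ∧ order_pcr → o2_sat_low]. New: o2_sat_low.
Round 2: (iii) [o2_sat_low ∧ followup_48h → rash]. New: rash.
Round 3: (vi) [rash → culture_positive]. New: culture_positive.
Round 4: (vii) [culture_positive → hydration_advised]; (viii) [culture_positive → isolate]. New: hydration_advised, isolate.
Derived: rash (round 2), isolate (round 4), hydration_advised (round 4). start_antiviral never appears in any round.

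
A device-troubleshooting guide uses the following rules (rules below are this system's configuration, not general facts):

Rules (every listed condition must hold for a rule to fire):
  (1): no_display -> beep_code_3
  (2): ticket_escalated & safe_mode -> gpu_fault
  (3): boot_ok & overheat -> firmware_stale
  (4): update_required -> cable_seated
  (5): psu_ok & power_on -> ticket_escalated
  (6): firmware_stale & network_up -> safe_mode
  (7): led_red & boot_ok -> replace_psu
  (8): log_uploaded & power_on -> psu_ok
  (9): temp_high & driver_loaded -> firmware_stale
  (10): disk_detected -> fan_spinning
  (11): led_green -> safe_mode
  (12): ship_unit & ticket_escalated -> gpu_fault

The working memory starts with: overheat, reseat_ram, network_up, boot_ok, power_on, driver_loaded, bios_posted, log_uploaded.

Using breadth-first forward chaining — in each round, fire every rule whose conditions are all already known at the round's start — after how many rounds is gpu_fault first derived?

Round 1 — (3), (8), derive firmware_stale, psu_ok.
Round 2 — (5), (6), derive ticket_escalated, safe_mode.
Round 3 — (2), derive gpu_fault.
gpu_fault first appears in round 3.

3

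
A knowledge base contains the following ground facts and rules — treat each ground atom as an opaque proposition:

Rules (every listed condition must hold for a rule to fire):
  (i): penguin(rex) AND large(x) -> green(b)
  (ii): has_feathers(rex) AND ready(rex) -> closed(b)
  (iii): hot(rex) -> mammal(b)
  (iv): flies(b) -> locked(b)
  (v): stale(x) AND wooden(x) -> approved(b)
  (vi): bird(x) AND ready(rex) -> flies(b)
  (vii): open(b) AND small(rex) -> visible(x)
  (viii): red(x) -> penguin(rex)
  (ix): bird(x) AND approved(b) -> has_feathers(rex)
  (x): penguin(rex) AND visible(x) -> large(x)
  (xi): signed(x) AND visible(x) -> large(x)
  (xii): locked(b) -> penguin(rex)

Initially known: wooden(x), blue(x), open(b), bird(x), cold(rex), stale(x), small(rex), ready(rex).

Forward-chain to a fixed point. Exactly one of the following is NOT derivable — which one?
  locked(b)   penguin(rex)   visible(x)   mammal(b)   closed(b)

Round 1: (v) [stale(x) AND wooden(x) -> approved(b)]; (vi) [bird(x) AND ready(rex) -> flies(b)]; (vii) [open(b) AND small(rex) -> visible(x)]. Adds approved(b), flies(b), visible(x).
Round 2: (iv) [flies(b) -> locked(b)]; (ix) [bird(x) AND approved(b) -> has_feathers(rex)]. Adds locked(b), has_feathers(rex).
Round 3: (ii) [has_feathers(rex) AND ready(rex) -> closed(b)]; (xii) [locked(b) -> penguin(rex)]. Adds closed(b), penguin(rex).
Round 4: (x) [penguin(rex) AND visible(x) -> large(x)]. Adds large(x).
Round 5: (i) [penguin(rex) AND large(x) -> green(b)]. Adds green(b).
Derived: closed(b) (round 3), locked(b) (round 2), penguin(rex) (round 3), visible(x) (round 1). mammal(b) never appears in any round.

mammal(b)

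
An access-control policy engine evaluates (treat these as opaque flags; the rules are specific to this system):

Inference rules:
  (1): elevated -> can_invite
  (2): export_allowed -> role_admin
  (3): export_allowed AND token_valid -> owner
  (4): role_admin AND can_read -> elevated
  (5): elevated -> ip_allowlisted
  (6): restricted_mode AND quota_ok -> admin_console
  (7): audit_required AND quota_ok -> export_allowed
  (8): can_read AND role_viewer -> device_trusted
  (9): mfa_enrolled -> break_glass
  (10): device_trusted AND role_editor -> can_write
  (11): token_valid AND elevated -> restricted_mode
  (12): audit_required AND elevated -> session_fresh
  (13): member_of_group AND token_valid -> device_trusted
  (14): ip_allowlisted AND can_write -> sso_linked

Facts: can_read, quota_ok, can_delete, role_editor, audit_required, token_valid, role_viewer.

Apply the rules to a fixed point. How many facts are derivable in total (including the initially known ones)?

19

Round 1: (7) [audit_required AND quota_ok -> export_allowed]; (8) [can_read AND role_viewer -> device_trusted]. New: export_allowed, device_trusted.
Round 2: (2) [export_allowed -> role_admin]; (3) [export_allowed AND token_valid -> owner]; (10) [device_trusted AND role_editor -> can_write]. New: role_admin, owner, can_write.
Round 3: (4) [role_admin AND can_read -> elevated]. New: elevated.
Round 4: (1) [elevated -> can_invite]; (5) [elevated -> ip_allowlisted]; (11) [token_valid AND elevated -> restricted_mode]; (12) [audit_required AND elevated -> session_fresh]. New: can_invite, ip_allowlisted, restricted_mode, session_fresh.
Round 5: (6) [restricted_mode AND quota_ok -> admin_console]; (14) [ip_allowlisted AND can_write -> sso_linked]. New: admin_console, sso_linked.
Closure: {admin_console, audit_required, can_delete, can_invite, can_read, can_write, device_trusted, elevated, export_allowed, ip_allowlisted, owner, quota_ok, restricted_mode, role_admin, role_editor, role_viewer, session_fresh, sso_linked, token_valid} — 19 facts.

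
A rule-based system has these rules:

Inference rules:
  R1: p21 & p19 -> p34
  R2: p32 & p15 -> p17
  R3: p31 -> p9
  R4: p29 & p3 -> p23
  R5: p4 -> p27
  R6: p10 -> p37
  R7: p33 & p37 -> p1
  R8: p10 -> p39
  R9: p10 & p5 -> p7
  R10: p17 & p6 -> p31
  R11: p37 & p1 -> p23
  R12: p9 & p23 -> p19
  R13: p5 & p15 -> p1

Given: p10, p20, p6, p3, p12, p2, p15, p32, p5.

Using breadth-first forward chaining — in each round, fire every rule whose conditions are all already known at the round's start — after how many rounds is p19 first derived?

Round 1: R2 [p32 & p15 -> p17]; R6 [p10 -> p37]; R8 [p10 -> p39]; R9 [p10 & p5 -> p7]; R13 [p5 & p15 -> p1]. New: p17, p37, p39, p7, p1.
Round 2: R10 [p17 & p6 -> p31]; R11 [p37 & p1 -> p23]. New: p31, p23.
Round 3: R3 [p31 -> p9]. New: p9.
Round 4: R12 [p9 & p23 -> p19]. New: p19.
p19 first appears in round 4.

4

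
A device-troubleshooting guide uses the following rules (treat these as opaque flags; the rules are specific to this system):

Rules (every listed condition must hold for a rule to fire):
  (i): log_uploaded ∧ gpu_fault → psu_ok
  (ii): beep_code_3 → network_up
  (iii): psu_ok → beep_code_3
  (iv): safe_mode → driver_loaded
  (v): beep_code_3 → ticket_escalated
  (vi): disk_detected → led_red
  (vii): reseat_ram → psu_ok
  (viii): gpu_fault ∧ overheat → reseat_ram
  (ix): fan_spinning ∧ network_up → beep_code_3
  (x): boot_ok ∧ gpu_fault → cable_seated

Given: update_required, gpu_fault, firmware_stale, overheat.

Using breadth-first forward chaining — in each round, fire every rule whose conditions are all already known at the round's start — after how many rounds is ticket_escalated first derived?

Round 1 fires (viii), giving reseat_ram.
Round 2 fires (vii), giving psu_ok.
Round 3 fires (iii), giving beep_code_3.
Round 4 fires (ii), (v), giving network_up, ticket_escalated.
ticket_escalated first appears in round 4.

4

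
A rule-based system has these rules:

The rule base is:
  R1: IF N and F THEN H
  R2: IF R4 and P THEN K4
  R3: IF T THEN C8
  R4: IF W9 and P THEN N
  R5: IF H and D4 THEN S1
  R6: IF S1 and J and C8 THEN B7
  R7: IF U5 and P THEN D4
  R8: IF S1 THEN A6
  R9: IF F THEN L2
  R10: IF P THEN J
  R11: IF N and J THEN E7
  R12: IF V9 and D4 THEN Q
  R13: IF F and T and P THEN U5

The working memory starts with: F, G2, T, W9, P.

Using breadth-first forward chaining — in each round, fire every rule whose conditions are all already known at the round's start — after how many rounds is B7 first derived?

4

Round 1 — R3, R4, R9, R10, R13, derive C8, N, L2, J, U5.
Round 2 — R1, R7, R11, derive H, D4, E7.
Round 3 — R5, derive S1.
Round 4 — R6, R8, derive B7, A6.
B7 first appears in round 4.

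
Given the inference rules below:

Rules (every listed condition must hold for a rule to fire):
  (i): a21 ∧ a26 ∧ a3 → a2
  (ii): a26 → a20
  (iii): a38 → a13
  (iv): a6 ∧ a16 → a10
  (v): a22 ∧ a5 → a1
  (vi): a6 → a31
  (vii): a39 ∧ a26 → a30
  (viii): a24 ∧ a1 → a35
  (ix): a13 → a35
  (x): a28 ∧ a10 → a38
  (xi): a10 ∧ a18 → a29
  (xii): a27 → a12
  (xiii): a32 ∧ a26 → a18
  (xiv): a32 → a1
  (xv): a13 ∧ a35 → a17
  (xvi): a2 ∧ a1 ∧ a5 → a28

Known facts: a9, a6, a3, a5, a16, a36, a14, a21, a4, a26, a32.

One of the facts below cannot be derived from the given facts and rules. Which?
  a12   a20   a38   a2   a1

Round 1 fires (i), (ii), (iv), (vi), (xiii), (xiv), giving a2, a20, a10, a31, a18, a1.
Round 2 fires (xi), (xvi), giving a29, a28.
Round 3 fires (x), giving a38.
Round 4 fires (iii), giving a13.
Round 5 fires (ix), giving a35.
Round 6 fires (xv), giving a17.
Derived: a2 (round 1), a20 (round 1), a1 (round 1), a38 (round 3). a12 never appears in any round.

a12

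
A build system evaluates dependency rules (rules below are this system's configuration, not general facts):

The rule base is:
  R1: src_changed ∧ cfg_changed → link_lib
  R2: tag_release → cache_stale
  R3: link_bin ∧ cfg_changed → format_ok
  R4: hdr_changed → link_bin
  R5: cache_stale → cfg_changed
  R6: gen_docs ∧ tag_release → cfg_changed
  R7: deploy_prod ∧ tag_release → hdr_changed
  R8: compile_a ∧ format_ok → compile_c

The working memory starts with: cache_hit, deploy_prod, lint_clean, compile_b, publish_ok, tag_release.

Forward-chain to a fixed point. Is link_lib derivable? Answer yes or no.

no

Round 1 — R2, R7, derive cache_stale, hdr_changed.
Round 2 — R4, R5, derive link_bin, cfg_changed.
Round 3 — R3, derive format_ok.
Fixed point reached. link_lib is concluded only by R1; R1 needs src_changed (never derived).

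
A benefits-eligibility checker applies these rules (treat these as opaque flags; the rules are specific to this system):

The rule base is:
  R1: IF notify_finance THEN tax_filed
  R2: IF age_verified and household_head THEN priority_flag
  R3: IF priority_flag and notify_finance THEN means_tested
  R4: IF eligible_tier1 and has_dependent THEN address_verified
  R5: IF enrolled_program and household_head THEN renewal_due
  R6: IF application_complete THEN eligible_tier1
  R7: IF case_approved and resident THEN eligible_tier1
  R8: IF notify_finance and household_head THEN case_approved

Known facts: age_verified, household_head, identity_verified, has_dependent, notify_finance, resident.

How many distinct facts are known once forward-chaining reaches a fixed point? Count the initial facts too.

12

Round 1 fires R1, R2, R8, giving tax_filed, priority_flag, case_approved.
Round 2 fires R3, R7, giving means_tested, eligible_tier1.
Round 3 fires R4, giving address_verified.
Closure: {address_verified, age_verified, case_approved, eligible_tier1, has_dependent, household_head, identity_verified, means_tested, notify_finance, priority_flag, resident, tax_filed} — 12 facts.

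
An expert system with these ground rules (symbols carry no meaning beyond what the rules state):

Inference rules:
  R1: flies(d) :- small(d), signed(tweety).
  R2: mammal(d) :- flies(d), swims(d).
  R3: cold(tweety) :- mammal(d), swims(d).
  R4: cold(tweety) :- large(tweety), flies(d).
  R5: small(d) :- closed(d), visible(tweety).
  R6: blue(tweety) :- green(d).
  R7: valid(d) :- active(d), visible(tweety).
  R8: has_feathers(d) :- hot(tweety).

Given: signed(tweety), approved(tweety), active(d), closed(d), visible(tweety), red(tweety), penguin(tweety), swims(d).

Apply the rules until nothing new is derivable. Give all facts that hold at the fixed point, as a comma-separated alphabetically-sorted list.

active(d), approved(tweety), closed(d), cold(tweety), flies(d), mammal(d), penguin(tweety), red(tweety), signed(tweety), small(d), swims(d), valid(d), visible(tweety)

Round 1 — R5, R7, derive small(d), valid(d).
Round 2 — R1, derive flies(d).
Round 3 — R2, derive mammal(d).
Round 4 — R3, derive cold(tweety).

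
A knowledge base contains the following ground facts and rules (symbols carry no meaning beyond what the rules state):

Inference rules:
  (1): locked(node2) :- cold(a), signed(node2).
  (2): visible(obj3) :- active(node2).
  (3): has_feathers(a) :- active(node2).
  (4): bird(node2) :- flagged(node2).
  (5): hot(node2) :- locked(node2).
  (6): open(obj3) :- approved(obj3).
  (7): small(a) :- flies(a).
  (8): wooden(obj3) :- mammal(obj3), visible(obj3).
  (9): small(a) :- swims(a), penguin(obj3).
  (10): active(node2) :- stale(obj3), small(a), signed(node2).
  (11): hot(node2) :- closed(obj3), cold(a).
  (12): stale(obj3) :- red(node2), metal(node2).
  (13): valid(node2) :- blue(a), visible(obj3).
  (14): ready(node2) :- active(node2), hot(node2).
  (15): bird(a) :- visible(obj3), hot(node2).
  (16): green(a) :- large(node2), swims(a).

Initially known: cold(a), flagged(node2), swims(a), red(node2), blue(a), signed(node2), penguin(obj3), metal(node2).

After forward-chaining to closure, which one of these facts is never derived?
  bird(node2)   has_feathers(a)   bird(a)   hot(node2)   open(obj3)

open(obj3)

Round 1 fires (1), (4), (9), (12), giving locked(node2), bird(node2), small(a), stale(obj3).
Round 2 fires (5), (10), giving hot(node2), active(node2).
Round 3 fires (2), (3), (14), giving visible(obj3), has_feathers(a), ready(node2).
Round 4 fires (13), (15), giving valid(node2), bird(a).
Derived: bird(node2) (round 1), bird(a) (round 4), hot(node2) (round 2), has_feathers(a) (round 3). open(obj3) never appears in any round.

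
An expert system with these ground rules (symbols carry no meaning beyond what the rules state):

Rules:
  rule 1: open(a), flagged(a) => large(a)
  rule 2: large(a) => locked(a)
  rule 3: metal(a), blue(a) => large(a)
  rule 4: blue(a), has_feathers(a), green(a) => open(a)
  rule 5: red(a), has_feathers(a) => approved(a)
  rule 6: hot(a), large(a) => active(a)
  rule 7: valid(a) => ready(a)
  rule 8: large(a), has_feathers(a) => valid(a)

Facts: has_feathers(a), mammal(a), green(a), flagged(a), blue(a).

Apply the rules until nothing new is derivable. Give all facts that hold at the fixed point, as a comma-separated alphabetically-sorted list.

blue(a), flagged(a), green(a), has_feathers(a), large(a), locked(a), mammal(a), open(a), ready(a), valid(a)

[1] rule 4 [blue(a), has_feathers(a), green(a) => open(a)]. ⇒ new: open(a).
[2] rule 1 [open(a), flagged(a) => large(a)]. ⇒ new: large(a).
[3] rule 2 [large(a) => locked(a)]; rule 8 [large(a), has_feathers(a) => valid(a)]. ⇒ new: locked(a), valid(a).
[4] rule 7 [valid(a) => ready(a)]. ⇒ new: ready(a).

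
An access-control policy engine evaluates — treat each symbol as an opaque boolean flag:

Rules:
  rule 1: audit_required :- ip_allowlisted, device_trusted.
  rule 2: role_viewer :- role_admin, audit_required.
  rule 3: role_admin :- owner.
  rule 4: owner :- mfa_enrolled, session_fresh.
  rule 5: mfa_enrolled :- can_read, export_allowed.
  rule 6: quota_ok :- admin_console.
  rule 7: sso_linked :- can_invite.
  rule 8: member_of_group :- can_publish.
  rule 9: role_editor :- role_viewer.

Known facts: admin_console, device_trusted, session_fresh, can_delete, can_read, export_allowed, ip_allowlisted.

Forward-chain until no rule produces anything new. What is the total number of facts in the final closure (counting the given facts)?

14

Round 1: rule 1 [audit_required :- ip_allowlisted, device_trusted.]; rule 5 [mfa_enrolled :- can_read, export_allowed.]; rule 6 [quota_ok :- admin_console.]. New: audit_required, mfa_enrolled, quota_ok.
Round 2: rule 4 [owner :- mfa_enrolled, session_fresh.]. New: owner.
Round 3: rule 3 [role_admin :- owner.]. New: role_admin.
Round 4: rule 2 [role_viewer :- role_admin, audit_required.]. New: role_viewer.
Round 5: rule 9 [role_editor :- role_viewer.]. New: role_editor.
Closure: {admin_console, audit_required, can_delete, can_read, device_trusted, export_allowed, ip_allowlisted, mfa_enrolled, owner, quota_ok, role_admin, role_editor, role_viewer, session_fresh} — 14 facts.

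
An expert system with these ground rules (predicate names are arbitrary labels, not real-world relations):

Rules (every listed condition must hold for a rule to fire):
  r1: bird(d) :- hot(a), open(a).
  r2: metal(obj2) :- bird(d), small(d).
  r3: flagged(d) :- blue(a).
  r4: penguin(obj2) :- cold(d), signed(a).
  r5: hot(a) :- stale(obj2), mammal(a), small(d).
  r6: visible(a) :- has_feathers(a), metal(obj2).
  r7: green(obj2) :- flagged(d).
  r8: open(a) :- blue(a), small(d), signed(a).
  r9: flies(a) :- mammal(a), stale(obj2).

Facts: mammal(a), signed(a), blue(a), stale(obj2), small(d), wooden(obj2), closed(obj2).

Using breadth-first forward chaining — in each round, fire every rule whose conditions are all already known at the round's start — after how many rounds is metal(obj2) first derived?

3

Round 1: r3 [flagged(d) :- blue(a).]; r5 [hot(a) :- stale(obj2), mammal(a), small(d).]; r8 [open(a) :- blue(a), small(d), signed(a).]; r9 [flies(a) :- mammal(a), stale(obj2).]. Adds flagged(d), hot(a), open(a), flies(a).
Round 2: r1 [bird(d) :- hot(a), open(a).]; r7 [green(obj2) :- flagged(d).]. Adds bird(d), green(obj2).
Round 3: r2 [metal(obj2) :- bird(d), small(d).]. Adds metal(obj2).
metal(obj2) first appears in round 3.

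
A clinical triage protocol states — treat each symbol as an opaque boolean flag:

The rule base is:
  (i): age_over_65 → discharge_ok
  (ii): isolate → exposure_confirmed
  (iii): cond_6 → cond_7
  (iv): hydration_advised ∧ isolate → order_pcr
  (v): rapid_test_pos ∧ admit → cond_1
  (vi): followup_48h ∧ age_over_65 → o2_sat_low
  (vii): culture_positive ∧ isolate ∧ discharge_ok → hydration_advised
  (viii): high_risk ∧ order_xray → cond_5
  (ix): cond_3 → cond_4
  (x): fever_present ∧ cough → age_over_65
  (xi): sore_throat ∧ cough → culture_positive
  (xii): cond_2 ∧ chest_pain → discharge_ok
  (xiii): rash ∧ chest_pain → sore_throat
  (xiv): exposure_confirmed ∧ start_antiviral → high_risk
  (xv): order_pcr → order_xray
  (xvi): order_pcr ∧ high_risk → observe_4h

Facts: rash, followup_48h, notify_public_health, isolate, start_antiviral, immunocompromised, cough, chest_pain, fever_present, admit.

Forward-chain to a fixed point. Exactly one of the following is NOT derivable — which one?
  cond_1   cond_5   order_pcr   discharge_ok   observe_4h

Round 1 — (ii), (x), (xiii), derive exposure_confirmed, age_over_65, sore_throat.
Round 2 — (i), (vi), (xi), (xiv), derive discharge_ok, o2_sat_low, culture_positive, high_risk.
Round 3 — (vii), derive hydration_advised.
Round 4 — (iv), derive order_pcr.
Round 5 — (xv), (xvi), derive order_xray, observe_4h.
Round 6 — (viii), derive cond_5.
Derived: cond_5 (round 6), observe_4h (round 5), order_pcr (round 4), discharge_ok (round 2). cond_1 never appears in any round.

cond_1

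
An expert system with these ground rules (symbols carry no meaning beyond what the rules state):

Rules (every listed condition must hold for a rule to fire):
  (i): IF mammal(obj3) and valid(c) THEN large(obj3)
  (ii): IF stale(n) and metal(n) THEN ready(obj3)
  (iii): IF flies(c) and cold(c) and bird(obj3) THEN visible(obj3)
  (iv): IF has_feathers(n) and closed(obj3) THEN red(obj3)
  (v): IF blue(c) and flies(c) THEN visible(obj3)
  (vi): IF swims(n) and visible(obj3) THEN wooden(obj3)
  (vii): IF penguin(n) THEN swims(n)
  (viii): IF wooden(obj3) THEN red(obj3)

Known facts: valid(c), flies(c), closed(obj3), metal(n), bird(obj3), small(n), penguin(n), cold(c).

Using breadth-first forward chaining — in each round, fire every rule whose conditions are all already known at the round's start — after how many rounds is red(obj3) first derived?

3

Round 1: (iii) [IF flies(c) and cold(c) and bird(obj3) THEN visible(obj3)]; (vii) [IF penguin(n) THEN swims(n)]. Adds visible(obj3), swims(n).
Round 2: (vi) [IF swims(n) and visible(obj3) THEN wooden(obj3)]. Adds wooden(obj3).
Round 3: (viii) [IF wooden(obj3) THEN red(obj3)]. Adds red(obj3).
red(obj3) first appears in round 3.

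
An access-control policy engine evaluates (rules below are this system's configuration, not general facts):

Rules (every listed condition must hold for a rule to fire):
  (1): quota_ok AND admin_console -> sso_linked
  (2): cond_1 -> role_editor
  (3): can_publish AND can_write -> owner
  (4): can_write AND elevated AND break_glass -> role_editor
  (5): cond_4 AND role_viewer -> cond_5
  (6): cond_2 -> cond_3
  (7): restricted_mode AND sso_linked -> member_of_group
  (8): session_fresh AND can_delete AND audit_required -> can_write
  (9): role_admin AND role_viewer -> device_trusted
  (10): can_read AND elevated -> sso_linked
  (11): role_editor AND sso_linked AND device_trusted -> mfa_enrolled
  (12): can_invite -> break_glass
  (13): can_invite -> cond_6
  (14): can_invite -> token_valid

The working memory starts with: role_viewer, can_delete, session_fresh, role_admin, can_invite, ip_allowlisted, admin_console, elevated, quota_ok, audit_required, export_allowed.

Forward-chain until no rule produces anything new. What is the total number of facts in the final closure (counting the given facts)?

Round 1: (1) [quota_ok AND admin_console -> sso_linked]; (8) [session_fresh AND can_delete AND audit_required -> can_write]; (9) [role_admin AND role_viewer -> device_trusted]; (12) [can_invite -> break_glass]; (13) [can_invite -> cond_6]; (14) [can_invite -> token_valid]. Adds sso_linked, can_write, device_trusted, break_glass, cond_6, token_valid.
Round 2: (4) [can_write AND elevated AND break_glass -> role_editor]. Adds role_editor.
Round 3: (11) [role_editor AND sso_linked AND device_trusted -> mfa_enrolled]. Adds mfa_enrolled.
Closure: {admin_console, audit_required, break_glass, can_delete, can_invite, can_write, cond_6, device_trusted, elevated, export_allowed, ip_allowlisted, mfa_enrolled, quota_ok, role_admin, role_editor, role_viewer, session_fresh, sso_linked, token_valid} — 19 facts.

19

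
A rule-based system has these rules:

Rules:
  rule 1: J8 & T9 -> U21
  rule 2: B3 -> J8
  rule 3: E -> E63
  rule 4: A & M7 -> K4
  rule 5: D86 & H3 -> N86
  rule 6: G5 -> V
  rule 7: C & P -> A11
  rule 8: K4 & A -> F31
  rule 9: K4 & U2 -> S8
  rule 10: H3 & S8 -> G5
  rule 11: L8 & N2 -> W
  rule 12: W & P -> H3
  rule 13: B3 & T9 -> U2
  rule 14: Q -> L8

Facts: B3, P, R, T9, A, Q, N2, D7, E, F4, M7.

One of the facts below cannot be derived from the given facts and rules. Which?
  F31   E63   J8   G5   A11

A11

Round 1 — rule 2, rule 3, rule 4, rule 13, rule 14, derive J8, E63, K4, U2, L8.
Round 2 — rule 1, rule 8, rule 9, rule 11, derive U21, F31, S8, W.
Round 3 — rule 12, derive H3.
Round 4 — rule 10, derive G5.
Round 5 — rule 6, derive V.
Derived: E63 (round 1), J8 (round 1), F31 (round 2), G5 (round 4). A11 never appears in any round.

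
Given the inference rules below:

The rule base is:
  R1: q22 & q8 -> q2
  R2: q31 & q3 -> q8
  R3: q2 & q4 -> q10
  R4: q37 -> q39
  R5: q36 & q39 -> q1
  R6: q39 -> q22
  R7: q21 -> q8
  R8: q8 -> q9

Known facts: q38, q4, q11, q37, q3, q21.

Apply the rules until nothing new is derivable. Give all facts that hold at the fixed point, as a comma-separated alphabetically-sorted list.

Round 1 — R4, R7, derive q39, q8.
Round 2 — R6, R8, derive q22, q9.
Round 3 — R1, derive q2.
Round 4 — R3, derive q10.

q10, q11, q2, q21, q22, q3, q37, q38, q39, q4, q8, q9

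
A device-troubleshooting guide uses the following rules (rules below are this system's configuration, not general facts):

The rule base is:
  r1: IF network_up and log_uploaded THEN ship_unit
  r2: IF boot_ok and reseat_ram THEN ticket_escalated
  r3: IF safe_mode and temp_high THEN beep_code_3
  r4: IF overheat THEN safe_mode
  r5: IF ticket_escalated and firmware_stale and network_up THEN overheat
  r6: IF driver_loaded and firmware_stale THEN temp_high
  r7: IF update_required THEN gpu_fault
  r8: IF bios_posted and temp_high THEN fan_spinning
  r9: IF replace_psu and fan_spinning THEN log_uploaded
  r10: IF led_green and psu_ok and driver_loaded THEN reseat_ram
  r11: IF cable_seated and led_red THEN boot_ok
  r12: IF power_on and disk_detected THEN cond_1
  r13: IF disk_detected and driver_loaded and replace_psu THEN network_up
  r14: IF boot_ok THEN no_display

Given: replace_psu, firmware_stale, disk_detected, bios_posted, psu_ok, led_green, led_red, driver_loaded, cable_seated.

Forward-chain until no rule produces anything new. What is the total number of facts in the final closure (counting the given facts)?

21

Round 1: r6 [IF driver_loaded and firmware_stale THEN temp_high]; r10 [IF led_green and psu_ok and driver_loaded THEN reseat_ram]; r11 [IF cable_seated and led_red THEN boot_ok]; r13 [IF disk_detected and driver_loaded and replace_psu THEN network_up]. Adds temp_high, reseat_ram, boot_ok, network_up.
Round 2: r2 [IF boot_ok and reseat_ram THEN ticket_escalated]; r8 [IF bios_posted and temp_high THEN fan_spinning]; r14 [IF boot_ok THEN no_display]. Adds ticket_escalated, fan_spinning, no_display.
Round 3: r5 [IF ticket_escalated and firmware_stale and network_up THEN overheat]; r9 [IF replace_psu and fan_spinning THEN log_uploaded]. Adds overheat, log_uploaded.
Round 4: r1 [IF network_up and log_uploaded THEN ship_unit]; r4 [IF overheat THEN safe_mode]. Adds ship_unit, safe_mode.
Round 5: r3 [IF safe_mode and temp_high THEN beep_code_3]. Adds beep_code_3.
Closure: {beep_code_3, bios_posted, boot_ok, cable_seated, disk_detected, driver_loaded, fan_spinning, firmware_stale, led_green, led_red, log_uploaded, network_up, no_display, overheat, psu_ok, replace_psu, reseat_ram, safe_mode, ship_unit, temp_high, ticket_escalated} — 21 facts.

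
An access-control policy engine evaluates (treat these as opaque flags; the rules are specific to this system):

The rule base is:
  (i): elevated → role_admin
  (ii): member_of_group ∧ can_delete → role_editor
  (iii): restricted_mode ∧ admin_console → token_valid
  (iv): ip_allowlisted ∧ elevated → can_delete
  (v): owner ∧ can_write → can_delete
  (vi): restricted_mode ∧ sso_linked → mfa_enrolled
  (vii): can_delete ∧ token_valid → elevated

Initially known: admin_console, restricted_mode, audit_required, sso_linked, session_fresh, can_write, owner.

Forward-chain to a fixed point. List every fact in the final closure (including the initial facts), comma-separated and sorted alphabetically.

admin_console, audit_required, can_delete, can_write, elevated, mfa_enrolled, owner, restricted_mode, role_admin, session_fresh, sso_linked, token_valid

Round 1: (iii) [restricted_mode ∧ admin_console → token_valid]; (v) [owner ∧ can_write → can_delete]; (vi) [restricted_mode ∧ sso_linked → mfa_enrolled]. New: token_valid, can_delete, mfa_enrolled.
Round 2: (vii) [can_delete ∧ token_valid → elevated]. New: elevated.
Round 3: (i) [elevated → role_admin]. New: role_admin.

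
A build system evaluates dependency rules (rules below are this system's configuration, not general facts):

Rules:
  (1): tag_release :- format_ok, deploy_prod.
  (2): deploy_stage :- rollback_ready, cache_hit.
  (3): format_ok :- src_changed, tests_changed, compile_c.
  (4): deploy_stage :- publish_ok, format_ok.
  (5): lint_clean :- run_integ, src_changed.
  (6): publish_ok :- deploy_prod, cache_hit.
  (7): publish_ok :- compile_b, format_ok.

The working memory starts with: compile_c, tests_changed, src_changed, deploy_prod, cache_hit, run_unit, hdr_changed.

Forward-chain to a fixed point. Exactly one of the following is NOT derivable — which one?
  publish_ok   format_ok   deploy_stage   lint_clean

lint_clean

[1] (3) [format_ok :- src_changed, tests_changed, compile_c.]; (6) [publish_ok :- deploy_prod, cache_hit.]. ⇒ new: format_ok, publish_ok.
[2] (1) [tag_release :- format_ok, deploy_prod.]; (4) [deploy_stage :- publish_ok, format_ok.]. ⇒ new: tag_release, deploy_stage.
Derived: deploy_stage (round 2), format_ok (round 1), publish_ok (round 1). lint_clean never appears in any round.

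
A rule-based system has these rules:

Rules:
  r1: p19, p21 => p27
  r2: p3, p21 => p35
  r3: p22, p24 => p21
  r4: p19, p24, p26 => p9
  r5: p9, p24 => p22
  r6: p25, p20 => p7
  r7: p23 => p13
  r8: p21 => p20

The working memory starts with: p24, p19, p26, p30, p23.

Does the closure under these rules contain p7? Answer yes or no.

Round 1 fires r4, r7, giving p9, p13.
Round 2 fires r5, giving p22.
Round 3 fires r3, giving p21.
Round 4 fires r1, r8, giving p27, p20.
Fixed point reached. p7 is concluded only by r6; r6 needs p25 (never derived).

no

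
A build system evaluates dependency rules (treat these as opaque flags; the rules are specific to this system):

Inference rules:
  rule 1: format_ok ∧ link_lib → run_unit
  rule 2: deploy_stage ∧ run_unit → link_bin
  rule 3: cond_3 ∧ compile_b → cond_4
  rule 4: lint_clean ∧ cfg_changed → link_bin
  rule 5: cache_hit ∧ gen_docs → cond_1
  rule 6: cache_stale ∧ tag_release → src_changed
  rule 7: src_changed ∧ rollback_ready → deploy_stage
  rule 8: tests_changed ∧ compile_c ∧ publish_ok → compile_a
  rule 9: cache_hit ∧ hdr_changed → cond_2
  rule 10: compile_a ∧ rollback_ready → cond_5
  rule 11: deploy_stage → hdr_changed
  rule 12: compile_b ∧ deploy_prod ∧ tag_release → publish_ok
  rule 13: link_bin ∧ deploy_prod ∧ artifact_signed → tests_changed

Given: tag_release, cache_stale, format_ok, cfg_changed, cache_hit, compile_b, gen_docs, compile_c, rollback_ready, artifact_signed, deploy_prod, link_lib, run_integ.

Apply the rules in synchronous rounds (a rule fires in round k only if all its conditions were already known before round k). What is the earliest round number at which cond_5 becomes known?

Round 1 — rule 1, rule 5, rule 6, rule 12, derive run_unit, cond_1, src_changed, publish_ok.
Round 2 — rule 7, derive deploy_stage.
Round 3 — rule 2, rule 11, derive link_bin, hdr_changed.
Round 4 — rule 9, rule 13, derive cond_2, tests_changed.
Round 5 — rule 8, derive compile_a.
Round 6 — rule 10, derive cond_5.
cond_5 first appears in round 6.

6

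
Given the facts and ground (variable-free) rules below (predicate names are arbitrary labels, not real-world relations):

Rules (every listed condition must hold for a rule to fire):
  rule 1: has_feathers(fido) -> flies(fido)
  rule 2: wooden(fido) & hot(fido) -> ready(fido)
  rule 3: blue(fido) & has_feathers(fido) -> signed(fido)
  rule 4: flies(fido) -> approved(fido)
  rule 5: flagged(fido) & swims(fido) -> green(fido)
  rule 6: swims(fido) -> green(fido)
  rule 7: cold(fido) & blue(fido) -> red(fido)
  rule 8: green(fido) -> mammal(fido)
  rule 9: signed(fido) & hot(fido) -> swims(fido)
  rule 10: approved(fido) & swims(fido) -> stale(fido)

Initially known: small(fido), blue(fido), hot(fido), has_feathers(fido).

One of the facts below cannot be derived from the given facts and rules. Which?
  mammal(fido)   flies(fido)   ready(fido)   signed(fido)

[1] rule 1 [has_feathers(fido) -> flies(fido)]; rule 3 [blue(fido) & has_feathers(fido) -> signed(fido)]. ⇒ new: flies(fido), signed(fido).
[2] rule 4 [flies(fido) -> approved(fido)]; rule 9 [signed(fido) & hot(fido) -> swims(fido)]. ⇒ new: approved(fido), swims(fido).
[3] rule 6 [swims(fido) -> green(fido)]; rule 10 [approved(fido) & swims(fido) -> stale(fido)]. ⇒ new: green(fido), stale(fido).
[4] rule 8 [green(fido) -> mammal(fido)]. ⇒ new: mammal(fido).
Derived: mammal(fido) (round 4), signed(fido) (round 1), flies(fido) (round 1). ready(fido) never appears in any round.

ready(fido)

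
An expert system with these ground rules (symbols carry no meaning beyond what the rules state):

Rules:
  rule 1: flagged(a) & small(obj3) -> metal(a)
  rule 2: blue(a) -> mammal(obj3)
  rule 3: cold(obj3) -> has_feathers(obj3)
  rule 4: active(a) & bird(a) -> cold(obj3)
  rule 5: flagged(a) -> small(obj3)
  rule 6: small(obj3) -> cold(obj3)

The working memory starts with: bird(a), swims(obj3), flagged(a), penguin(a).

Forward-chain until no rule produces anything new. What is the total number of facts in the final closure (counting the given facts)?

Round 1 fires rule 5, giving small(obj3).
Round 2 fires rule 1, rule 6, giving metal(a), cold(obj3).
Round 3 fires rule 3, giving has_feathers(obj3).
Closure: {bird(a), cold(obj3), flagged(a), has_feathers(obj3), metal(a), penguin(a), small(obj3), swims(obj3)} — 8 facts.

8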